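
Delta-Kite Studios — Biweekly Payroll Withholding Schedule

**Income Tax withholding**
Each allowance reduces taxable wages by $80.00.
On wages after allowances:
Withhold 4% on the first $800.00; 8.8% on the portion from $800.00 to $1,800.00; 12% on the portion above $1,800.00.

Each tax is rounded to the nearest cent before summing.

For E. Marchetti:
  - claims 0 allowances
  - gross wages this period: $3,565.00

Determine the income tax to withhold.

Income Tax: taxable = $3,565.00
  $120.00 + 12% × ($3,565.00 − $1,800.00) = $120.00 + 12% × $1,765.00 = $331.80

$331.80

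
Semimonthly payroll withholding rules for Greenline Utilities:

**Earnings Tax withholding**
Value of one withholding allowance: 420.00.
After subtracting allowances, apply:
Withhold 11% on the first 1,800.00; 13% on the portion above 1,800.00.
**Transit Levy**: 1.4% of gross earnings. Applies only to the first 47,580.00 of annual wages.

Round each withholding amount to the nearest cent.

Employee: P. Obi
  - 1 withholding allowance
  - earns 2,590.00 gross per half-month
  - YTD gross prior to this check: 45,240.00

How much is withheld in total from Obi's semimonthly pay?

Earnings Tax: taxable = 2,590.00 − 1×420.00 = 2,170.00
  198.00 + 13% × (2,170.00 − 1,800.00) = 198.00 + 13% × 370.00 = 246.10
Transit Levy: cap 47,580.00 − YTD 45,240.00 = 2,340.00 subject; 1.4% × 2,340.00 = 32.76
Total: 246.10 + 32.76 = 278.86

278.86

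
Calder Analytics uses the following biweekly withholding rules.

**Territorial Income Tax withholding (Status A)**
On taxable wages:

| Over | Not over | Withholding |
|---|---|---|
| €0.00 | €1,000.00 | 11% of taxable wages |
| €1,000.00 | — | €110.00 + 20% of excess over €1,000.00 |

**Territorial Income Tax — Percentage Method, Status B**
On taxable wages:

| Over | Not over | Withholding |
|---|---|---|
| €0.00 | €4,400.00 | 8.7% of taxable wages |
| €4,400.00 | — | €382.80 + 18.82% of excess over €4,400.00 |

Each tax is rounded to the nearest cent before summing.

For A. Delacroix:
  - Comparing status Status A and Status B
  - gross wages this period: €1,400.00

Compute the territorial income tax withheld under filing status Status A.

€190.00

Territorial Income Tax (Status A): taxable = €1,400.00
  €110.00 + 20% × (€1,400.00 − €1,000.00) = €110.00 + 20% × €400.00 = €190.00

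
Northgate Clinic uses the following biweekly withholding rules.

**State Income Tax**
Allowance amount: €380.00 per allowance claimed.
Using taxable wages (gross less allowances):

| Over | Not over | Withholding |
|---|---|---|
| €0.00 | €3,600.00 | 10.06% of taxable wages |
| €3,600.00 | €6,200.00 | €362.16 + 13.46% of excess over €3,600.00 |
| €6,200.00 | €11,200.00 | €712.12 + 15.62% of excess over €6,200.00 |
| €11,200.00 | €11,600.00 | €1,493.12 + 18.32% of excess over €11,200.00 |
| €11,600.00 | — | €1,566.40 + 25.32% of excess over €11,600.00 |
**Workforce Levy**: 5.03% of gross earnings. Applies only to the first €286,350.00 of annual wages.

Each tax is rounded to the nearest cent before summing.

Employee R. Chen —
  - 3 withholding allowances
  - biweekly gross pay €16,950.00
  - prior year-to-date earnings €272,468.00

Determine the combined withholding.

State Income Tax: taxable = €16,950.00 − 3×€380.00 = €15,810.00
  €1,566.40 + 25.32% × (€15,810.00 − €11,600.00) = €1,566.40 + 25.32% × €4,210.00 = €2,632.37
Workforce Levy: cap €286,350.00 − YTD €272,468.00 = €13,882.00 subject; 5.03% × €13,882.00 = €698.26
Total: €2,632.37 + €698.26 = €3,330.63

€3,330.63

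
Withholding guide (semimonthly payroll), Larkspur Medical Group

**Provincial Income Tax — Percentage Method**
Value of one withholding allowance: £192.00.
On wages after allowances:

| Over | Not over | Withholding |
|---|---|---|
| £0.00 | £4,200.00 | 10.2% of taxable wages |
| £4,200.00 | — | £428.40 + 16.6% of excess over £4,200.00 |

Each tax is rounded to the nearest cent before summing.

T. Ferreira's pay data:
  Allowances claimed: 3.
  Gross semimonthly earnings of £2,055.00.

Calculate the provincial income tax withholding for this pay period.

£150.86

Provincial Income Tax: taxable = £2,055.00 − 3×£192.00 = £1,479.00
  10.2% × £1,479.00 = £150.86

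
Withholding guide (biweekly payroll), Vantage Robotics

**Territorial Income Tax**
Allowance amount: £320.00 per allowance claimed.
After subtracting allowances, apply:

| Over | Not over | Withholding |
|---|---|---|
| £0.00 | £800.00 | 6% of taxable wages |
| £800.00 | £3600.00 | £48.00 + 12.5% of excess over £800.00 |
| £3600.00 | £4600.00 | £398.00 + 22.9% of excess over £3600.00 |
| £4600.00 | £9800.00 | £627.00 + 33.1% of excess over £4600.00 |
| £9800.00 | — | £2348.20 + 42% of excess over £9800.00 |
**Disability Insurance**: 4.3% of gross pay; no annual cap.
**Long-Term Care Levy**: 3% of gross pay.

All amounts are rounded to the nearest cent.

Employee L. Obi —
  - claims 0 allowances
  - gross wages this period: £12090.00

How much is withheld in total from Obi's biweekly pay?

£4192.57

Territorial Income Tax: taxable = £12090.00
  £2348.20 + 42% × (£12090.00 − £9800.00) = £2348.20 + 42% × £2290.00 = £3310.00
Disability Insurance: 4.3% × £12090.00 = £519.87
Long-Term Care Levy: 3% × £12090.00 = £362.70
Total: £3310.00 + £519.87 + £362.70 = £4192.57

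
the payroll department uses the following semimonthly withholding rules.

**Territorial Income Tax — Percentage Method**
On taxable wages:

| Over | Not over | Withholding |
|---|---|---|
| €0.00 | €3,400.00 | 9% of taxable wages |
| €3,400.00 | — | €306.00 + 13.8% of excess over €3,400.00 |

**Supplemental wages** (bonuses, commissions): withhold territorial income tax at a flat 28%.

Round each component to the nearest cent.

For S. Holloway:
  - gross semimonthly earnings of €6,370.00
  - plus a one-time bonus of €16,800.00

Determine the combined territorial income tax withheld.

Territorial Income Tax: taxable = €6,370.00
  €306.00 + 13.8% × (€6,370.00 − €3,400.00) = €306.00 + 13.8% × €2,970.00 = €715.86
Supplemental (28% flat on bonus): 28% × €16,800.00 = €4,704.00
Total territorial income tax: €715.86 + €4,704.00 = €5,419.86

€5,419.86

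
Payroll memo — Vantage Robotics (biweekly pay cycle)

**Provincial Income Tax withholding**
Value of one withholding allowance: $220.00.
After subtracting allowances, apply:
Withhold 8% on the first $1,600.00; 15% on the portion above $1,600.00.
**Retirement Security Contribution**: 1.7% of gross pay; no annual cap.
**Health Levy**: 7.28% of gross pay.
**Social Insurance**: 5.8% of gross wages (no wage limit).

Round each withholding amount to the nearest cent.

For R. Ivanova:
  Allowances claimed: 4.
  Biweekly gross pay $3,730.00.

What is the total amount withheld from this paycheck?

Provincial Income Tax: taxable = $3,730.00 − 4×$220.00 = $2,850.00
  $128.00 + 15% × ($2,850.00 − $1,600.00) = $128.00 + 15% × $1,250.00 = $315.50
Retirement Security Contribution: 1.7% × $3,730.00 = $63.41
Health Levy: 7.28% × $3,730.00 = $271.54
Social Insurance: 5.8% × $3,730.00 = $216.34
Total: $315.50 + $63.41 + $271.54 + $216.34 = $866.79

$866.79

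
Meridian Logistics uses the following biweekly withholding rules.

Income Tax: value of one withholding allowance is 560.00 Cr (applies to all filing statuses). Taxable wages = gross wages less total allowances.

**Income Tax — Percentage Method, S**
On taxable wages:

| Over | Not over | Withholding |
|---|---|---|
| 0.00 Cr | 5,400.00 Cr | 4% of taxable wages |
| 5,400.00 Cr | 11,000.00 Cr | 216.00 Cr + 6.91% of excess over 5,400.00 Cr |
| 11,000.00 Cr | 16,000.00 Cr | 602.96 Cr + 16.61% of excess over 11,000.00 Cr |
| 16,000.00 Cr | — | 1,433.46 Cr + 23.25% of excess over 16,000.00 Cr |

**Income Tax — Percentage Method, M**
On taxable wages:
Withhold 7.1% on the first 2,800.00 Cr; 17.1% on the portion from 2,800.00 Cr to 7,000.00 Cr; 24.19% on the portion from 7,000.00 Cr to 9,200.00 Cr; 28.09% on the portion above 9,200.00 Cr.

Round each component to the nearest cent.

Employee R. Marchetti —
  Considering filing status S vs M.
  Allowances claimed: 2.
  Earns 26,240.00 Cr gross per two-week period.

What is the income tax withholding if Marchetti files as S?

Income Tax (S): taxable = 26,240.00 Cr − 2×560.00 Cr = 25,120.00 Cr
  1,433.46 Cr + 23.25% × (25,120.00 Cr − 16,000.00 Cr) = 1,433.46 Cr + 23.25% × 9,120.00 Cr = 3,553.86 Cr

3,553.86 Cr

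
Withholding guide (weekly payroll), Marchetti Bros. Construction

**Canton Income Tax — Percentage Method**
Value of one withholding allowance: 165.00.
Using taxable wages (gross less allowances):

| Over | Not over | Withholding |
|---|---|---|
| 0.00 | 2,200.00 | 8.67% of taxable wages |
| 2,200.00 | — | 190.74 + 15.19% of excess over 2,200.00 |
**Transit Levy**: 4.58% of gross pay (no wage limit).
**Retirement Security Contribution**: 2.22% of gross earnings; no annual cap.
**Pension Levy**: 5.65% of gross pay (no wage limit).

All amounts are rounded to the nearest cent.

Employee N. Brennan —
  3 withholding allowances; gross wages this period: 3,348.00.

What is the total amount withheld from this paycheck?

Canton Income Tax: taxable = 3,348.00 − 3×165.00 = 2,853.00
  190.74 + 15.19% × (2,853.00 − 2,200.00) = 190.74 + 15.19% × 653.00 = 289.93
Transit Levy: 4.58% × 3,348.00 = 153.34
Retirement Security Contribution: 2.22% × 3,348.00 = 74.33
Pension Levy: 5.65% × 3,348.00 = 189.16
Total: 289.93 + 153.34 + 74.33 + 189.16 = 706.76

706.76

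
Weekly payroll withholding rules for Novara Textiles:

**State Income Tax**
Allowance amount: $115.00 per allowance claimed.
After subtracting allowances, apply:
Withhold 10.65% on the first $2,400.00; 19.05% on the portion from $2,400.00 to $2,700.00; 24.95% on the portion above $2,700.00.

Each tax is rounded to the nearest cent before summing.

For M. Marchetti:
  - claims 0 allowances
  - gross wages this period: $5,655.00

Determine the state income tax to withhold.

$1,050.02

State Income Tax: taxable = $5,655.00
  $312.75 + 24.95% × ($5,655.00 − $2,700.00) = $312.75 + 24.95% × $2,955.00 = $1,050.02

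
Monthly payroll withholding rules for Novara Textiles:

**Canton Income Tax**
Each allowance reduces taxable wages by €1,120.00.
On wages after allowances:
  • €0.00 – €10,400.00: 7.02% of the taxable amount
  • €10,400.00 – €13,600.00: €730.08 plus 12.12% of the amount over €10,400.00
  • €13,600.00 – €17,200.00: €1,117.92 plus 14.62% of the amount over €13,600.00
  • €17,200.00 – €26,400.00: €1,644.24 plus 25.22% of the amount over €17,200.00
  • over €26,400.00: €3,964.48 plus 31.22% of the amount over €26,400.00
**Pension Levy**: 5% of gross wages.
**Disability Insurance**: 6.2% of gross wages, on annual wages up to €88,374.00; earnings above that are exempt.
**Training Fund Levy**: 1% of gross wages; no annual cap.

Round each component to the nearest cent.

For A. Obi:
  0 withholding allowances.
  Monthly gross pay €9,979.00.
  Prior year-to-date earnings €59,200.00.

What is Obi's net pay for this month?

Canton Income Tax: taxable = €9,979.00
  7.02% × €9,979.00 = €700.53
Pension Levy: 5% × €9,979.00 = €498.95
Disability Insurance: 6.2% × €9,979.00 = €618.70
Training Fund Levy: 1% × €9,979.00 = €99.79
Total withheld: €700.53 + €498.95 + €618.70 + €99.79 = €1,917.97
Net pay: €9,979.00 − €1,917.97 = €8,061.03

€8,061.03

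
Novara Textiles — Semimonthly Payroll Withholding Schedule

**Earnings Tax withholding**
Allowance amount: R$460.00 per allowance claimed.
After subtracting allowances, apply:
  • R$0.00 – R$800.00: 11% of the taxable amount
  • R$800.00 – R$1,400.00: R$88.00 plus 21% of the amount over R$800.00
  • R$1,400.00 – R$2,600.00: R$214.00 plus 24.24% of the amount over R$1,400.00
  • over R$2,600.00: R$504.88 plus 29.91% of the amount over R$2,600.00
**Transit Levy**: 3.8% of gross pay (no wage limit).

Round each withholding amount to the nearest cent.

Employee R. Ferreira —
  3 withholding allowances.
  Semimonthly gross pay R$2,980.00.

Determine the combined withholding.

Earnings Tax: taxable = R$2,980.00 − 3×R$460.00 = R$1,600.00
  R$214.00 + 24.24% × (R$1,600.00 − R$1,400.00) = R$214.00 + 24.24% × R$200.00 = R$262.48
Transit Levy: 3.8% × R$2,980.00 = R$113.24
Total: R$262.48 + R$113.24 = R$375.72

R$375.72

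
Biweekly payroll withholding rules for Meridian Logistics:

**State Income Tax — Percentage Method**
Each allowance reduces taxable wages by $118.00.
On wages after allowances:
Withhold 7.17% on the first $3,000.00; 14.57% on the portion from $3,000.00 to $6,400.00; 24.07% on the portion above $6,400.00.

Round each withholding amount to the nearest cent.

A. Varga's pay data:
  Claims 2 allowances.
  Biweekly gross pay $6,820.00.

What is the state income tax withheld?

$754.77

State Income Tax: taxable = $6,820.00 − 2×$118.00 = $6,584.00
  $710.48 + 24.07% × ($6,584.00 − $6,400.00) = $710.48 + 24.07% × $184.00 = $754.77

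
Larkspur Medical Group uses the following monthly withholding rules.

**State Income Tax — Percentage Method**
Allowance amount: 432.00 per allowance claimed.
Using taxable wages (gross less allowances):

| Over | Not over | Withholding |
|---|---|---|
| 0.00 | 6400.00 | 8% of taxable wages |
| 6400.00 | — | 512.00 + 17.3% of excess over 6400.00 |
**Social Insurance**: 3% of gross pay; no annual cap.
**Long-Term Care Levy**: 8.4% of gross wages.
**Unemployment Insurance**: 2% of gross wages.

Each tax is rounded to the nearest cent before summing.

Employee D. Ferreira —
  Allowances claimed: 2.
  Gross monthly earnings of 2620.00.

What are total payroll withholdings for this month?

491.56

State Income Tax: taxable = 2620.00 − 2×432.00 = 1756.00
  8% × 1756.00 = 140.48
Social Insurance: 3% × 2620.00 = 78.60
Long-Term Care Levy: 8.4% × 2620.00 = 220.08
Unemployment Insurance: 2% × 2620.00 = 52.40
Total: 140.48 + 78.60 + 220.08 + 52.40 = 491.56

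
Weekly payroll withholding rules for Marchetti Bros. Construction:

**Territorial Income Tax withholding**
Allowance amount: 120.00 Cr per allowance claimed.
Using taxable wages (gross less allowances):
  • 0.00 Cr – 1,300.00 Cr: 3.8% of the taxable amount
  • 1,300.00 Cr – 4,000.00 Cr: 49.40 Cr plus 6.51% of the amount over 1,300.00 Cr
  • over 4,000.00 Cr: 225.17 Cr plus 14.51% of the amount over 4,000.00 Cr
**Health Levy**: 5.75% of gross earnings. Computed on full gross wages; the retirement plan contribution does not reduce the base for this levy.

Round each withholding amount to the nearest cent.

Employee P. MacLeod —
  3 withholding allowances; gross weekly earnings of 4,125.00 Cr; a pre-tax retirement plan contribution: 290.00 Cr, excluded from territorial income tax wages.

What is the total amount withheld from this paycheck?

Territorial Income Tax: taxable = 4,125.00 Cr − 290.00 Cr − 3×120.00 Cr = 3,475.00 Cr
  49.40 Cr + 6.51% × (3,475.00 Cr − 1,300.00 Cr) = 49.40 Cr + 6.51% × 2,175.00 Cr = 190.99 Cr
Health Levy: 5.75% × 4,125.00 Cr = 237.19 Cr
Total: 190.99 Cr + 237.19 Cr = 428.18 Cr

428.18 Cr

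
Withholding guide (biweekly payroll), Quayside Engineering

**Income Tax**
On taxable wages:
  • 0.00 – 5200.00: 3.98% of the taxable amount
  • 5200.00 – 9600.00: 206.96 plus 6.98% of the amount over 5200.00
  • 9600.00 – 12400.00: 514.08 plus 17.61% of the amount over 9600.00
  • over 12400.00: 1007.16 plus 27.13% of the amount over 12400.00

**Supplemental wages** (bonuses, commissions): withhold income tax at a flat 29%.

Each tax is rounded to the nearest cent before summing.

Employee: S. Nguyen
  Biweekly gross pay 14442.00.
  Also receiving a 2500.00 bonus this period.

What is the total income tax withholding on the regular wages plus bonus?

Income Tax: taxable = 14442.00
  1007.16 + 27.13% × (14442.00 − 12400.00) = 1007.16 + 27.13% × 2042.00 = 1561.15
Supplemental (29% flat on bonus): 29% × 2500.00 = 725.00
Total income tax: 1561.15 + 725.00 = 2286.15

2286.15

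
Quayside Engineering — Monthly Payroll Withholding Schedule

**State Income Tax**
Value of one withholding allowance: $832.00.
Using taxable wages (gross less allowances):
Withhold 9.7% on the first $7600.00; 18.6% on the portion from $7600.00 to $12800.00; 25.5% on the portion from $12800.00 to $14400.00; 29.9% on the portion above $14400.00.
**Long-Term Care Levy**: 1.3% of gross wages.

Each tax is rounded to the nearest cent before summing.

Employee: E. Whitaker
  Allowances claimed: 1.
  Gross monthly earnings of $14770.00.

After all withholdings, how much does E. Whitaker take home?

State Income Tax: taxable = $14770.00 − 1×$832.00 = $13938.00
  $1704.40 + 25.5% × ($13938.00 − $12800.00) = $1704.40 + 25.5% × $1138.00 = $1994.59
Long-Term Care Levy: 1.3% × $14770.00 = $192.01
Total withheld: $1994.59 + $192.01 = $2186.60
Net pay: $14770.00 − $2186.60 = $12583.40

$12583.40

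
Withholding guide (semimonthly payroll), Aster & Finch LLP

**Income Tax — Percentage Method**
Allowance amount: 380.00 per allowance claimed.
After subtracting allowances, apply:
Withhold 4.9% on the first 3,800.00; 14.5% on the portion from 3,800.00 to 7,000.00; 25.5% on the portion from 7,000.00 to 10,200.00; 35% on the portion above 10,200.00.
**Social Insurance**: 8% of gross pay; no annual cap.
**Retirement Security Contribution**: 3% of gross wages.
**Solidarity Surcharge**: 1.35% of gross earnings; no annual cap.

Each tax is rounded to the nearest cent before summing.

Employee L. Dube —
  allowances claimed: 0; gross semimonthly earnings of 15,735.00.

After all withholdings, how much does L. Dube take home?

10,388.28

Income Tax: taxable = 15,735.00
  1,466.20 + 35% × (15,735.00 − 10,200.00) = 1,466.20 + 35% × 5,535.00 = 3,403.45
Social Insurance: 8% × 15,735.00 = 1,258.80
Retirement Security Contribution: 3% × 15,735.00 = 472.05
Solidarity Surcharge: 1.35% × 15,735.00 = 212.42
Total withheld: 3,403.45 + 1,258.80 + 472.05 + 212.42 = 5,346.72
Net pay: 15,735.00 − 5,346.72 = 10,388.28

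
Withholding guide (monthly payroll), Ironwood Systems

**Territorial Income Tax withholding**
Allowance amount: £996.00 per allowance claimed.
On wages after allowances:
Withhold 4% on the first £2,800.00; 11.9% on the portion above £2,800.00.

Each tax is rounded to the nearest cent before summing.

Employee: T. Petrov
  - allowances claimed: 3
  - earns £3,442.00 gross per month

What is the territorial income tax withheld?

Territorial Income Tax: taxable = £3,442.00 − 3×£996.00 = £454.00
  4% × £454.00 = £18.16

£18.16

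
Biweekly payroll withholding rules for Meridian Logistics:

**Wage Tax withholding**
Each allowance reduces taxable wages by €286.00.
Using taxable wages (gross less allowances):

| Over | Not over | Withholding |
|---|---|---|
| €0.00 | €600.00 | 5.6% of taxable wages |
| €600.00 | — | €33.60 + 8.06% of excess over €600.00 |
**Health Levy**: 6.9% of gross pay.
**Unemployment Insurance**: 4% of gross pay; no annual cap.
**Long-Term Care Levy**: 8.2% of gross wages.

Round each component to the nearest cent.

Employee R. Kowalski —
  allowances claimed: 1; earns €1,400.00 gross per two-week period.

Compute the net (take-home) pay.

€1,057.57

Wage Tax: taxable = €1,400.00 − 1×€286.00 = €1,114.00
  €33.60 + 8.06% × (€1,114.00 − €600.00) = €33.60 + 8.06% × €514.00 = €75.03
Health Levy: 6.9% × €1,400.00 = €96.60
Unemployment Insurance: 4% × €1,400.00 = €56.00
Long-Term Care Levy: 8.2% × €1,400.00 = €114.80
Total withheld: €75.03 + €96.60 + €56.00 + €114.80 = €342.43
Net pay: €1,400.00 − €342.43 = €1,057.57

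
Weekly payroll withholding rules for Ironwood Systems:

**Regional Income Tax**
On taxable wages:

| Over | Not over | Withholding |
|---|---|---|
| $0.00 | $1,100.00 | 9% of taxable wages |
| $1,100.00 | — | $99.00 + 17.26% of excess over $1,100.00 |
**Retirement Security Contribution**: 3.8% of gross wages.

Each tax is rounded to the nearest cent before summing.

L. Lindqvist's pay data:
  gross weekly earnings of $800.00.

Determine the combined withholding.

$102.40

Regional Income Tax: taxable = $800.00
  9% × $800.00 = $72.00
Retirement Security Contribution: 3.8% × $800.00 = $30.40
Total: $72.00 + $30.40 = $102.40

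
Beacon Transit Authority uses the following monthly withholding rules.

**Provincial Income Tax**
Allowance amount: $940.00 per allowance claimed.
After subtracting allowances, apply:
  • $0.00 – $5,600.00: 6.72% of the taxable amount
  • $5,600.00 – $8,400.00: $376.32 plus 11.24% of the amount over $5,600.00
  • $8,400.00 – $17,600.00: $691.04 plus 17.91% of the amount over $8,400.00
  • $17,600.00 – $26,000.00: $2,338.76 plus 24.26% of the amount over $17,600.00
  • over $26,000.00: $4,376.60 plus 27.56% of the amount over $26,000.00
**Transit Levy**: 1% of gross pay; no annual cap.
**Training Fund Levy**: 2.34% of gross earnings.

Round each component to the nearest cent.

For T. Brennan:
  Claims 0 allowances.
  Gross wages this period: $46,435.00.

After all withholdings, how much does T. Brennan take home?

$34,875.58

Provincial Income Tax: taxable = $46,435.00
  $4,376.60 + 27.56% × ($46,435.00 − $26,000.00) = $4,376.60 + 27.56% × $20,435.00 = $10,008.49
Transit Levy: 1% × $46,435.00 = $464.35
Training Fund Levy: 2.34% × $46,435.00 = $1,086.58
Total withheld: $10,008.49 + $464.35 + $1,086.58 = $11,559.42
Net pay: $46,435.00 − $11,559.42 = $34,875.58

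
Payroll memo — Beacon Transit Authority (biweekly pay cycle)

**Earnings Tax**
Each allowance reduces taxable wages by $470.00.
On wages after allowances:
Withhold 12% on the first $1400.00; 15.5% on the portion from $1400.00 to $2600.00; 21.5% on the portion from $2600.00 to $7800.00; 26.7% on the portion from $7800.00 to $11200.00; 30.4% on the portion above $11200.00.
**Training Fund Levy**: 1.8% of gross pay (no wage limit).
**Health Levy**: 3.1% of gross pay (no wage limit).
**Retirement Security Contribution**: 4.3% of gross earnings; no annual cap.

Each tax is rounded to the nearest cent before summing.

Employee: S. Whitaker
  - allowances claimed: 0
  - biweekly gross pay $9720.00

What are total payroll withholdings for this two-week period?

Earnings Tax: taxable = $9720.00
  $1472.00 + 26.7% × ($9720.00 − $7800.00) = $1472.00 + 26.7% × $1920.00 = $1984.64
Training Fund Levy: 1.8% × $9720.00 = $174.96
Health Levy: 3.1% × $9720.00 = $301.32
Retirement Security Contribution: 4.3% × $9720.00 = $417.96
Total: $1984.64 + $174.96 + $301.32 + $417.96 = $2878.88

$2878.88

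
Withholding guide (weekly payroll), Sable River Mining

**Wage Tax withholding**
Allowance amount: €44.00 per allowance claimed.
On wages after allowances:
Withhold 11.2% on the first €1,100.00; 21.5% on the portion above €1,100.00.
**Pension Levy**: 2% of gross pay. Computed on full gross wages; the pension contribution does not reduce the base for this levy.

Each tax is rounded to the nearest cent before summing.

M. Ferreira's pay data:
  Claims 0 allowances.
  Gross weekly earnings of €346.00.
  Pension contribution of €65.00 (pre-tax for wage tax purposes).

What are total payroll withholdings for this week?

Wage Tax: taxable = €346.00 − €65.00 = €281.00
  11.2% × €281.00 = €31.47
Pension Levy: 2% × €346.00 = €6.92
Total: €31.47 + €6.92 = €38.39

€38.39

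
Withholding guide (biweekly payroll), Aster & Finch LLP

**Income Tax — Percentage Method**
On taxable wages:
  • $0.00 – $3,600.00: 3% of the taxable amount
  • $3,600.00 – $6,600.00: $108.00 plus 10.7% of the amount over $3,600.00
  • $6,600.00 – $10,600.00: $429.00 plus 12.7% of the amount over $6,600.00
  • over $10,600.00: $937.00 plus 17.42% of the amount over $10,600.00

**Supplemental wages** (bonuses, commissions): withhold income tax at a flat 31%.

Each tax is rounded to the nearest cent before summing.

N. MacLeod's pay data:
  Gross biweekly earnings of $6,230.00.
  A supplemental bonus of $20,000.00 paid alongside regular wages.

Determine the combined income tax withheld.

Income Tax: taxable = $6,230.00
  $108.00 + 10.7% × ($6,230.00 − $3,600.00) = $108.00 + 10.7% × $2,630.00 = $389.41
Supplemental (31% flat on bonus): 31% × $20,000.00 = $6,200.00
Total income tax: $389.41 + $6,200.00 = $6,589.41

$6,589.41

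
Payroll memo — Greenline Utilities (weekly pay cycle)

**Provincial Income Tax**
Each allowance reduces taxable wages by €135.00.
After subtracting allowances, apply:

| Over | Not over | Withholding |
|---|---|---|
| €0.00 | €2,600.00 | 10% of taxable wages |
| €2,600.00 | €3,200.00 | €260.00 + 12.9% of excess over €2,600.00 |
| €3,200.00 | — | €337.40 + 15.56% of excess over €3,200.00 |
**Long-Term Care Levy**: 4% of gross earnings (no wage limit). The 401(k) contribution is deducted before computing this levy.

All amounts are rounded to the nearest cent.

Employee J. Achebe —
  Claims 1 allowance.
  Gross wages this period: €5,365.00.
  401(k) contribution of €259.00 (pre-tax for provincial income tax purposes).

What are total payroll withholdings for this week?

Provincial Income Tax: taxable = €5,365.00 − €259.00 − 1×€135.00 = €4,971.00
  €337.40 + 15.56% × (€4,971.00 − €3,200.00) = €337.40 + 15.56% × €1,771.00 = €612.97
Long-Term Care Levy: 4% × €5,106.00 = €204.24
Total: €612.97 + €204.24 = €817.21

€817.21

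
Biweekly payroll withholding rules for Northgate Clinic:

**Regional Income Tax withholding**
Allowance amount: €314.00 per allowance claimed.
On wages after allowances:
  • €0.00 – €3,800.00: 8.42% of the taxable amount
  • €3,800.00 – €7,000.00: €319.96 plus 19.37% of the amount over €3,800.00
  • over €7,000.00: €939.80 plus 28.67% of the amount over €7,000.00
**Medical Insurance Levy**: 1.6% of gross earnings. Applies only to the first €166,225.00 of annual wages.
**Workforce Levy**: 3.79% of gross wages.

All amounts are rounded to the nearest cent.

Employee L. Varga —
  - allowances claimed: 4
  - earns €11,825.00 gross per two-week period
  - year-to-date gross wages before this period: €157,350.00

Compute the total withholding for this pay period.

Regional Income Tax: taxable = €11,825.00 − 4×€314.00 = €10,569.00
  €939.80 + 28.67% × (€10,569.00 − €7,000.00) = €939.80 + 28.67% × €3,569.00 = €1,963.03
Medical Insurance Levy: cap €166,225.00 − YTD €157,350.00 = €8,875.00 subject; 1.6% × €8,875.00 = €142.00
Workforce Levy: 3.79% × €11,825.00 = €448.17
Total: €1,963.03 + €142.00 + €448.17 = €2,553.20

€2,553.20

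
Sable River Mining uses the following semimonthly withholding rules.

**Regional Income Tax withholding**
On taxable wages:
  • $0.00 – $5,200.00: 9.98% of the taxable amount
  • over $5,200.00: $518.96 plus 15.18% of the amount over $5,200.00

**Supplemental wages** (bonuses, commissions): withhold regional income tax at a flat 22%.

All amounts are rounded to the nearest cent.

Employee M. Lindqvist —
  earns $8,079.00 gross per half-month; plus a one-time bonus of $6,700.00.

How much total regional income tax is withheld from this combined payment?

Regional Income Tax: taxable = $8,079.00
  $518.96 + 15.18% × ($8,079.00 − $5,200.00) = $518.96 + 15.18% × $2,879.00 = $955.99
Supplemental (22% flat on bonus): 22% × $6,700.00 = $1,474.00
Total regional income tax: $955.99 + $1,474.00 = $2,429.99

$2,429.99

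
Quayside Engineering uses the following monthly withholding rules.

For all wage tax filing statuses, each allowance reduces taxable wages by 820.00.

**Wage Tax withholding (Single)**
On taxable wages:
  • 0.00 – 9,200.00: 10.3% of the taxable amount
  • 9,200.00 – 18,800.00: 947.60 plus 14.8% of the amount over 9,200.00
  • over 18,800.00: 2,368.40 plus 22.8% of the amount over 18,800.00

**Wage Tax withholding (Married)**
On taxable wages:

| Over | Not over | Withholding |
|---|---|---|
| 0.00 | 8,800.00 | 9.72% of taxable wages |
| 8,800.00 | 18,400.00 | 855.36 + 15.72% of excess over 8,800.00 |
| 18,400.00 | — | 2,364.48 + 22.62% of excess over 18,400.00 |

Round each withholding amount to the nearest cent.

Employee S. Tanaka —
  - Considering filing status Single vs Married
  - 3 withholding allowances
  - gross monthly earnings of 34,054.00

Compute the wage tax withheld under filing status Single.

Wage Tax (Single): taxable = 34,054.00 − 3×820.00 = 31,594.00
  2,368.40 + 22.8% × (31,594.00 − 18,800.00) = 2,368.40 + 22.8% × 12,794.00 = 5,285.43

5,285.43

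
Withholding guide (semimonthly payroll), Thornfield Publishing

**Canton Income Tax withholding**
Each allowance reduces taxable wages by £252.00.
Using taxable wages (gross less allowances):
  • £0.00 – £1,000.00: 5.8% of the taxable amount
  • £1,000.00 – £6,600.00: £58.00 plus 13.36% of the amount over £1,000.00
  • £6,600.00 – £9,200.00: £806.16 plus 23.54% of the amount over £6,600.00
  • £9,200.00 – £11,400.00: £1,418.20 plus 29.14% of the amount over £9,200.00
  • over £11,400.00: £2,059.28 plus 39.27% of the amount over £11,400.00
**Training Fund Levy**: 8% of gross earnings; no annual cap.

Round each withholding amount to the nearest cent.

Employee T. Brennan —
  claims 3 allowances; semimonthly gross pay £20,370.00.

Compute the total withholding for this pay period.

Canton Income Tax: taxable = £20,370.00 − 3×£252.00 = £19,614.00
  £2,059.28 + 39.27% × (£19,614.00 − £11,400.00) = £2,059.28 + 39.27% × £8,214.00 = £5,284.92
Training Fund Levy: 8% × £20,370.00 = £1,629.60
Total: £5,284.92 + £1,629.60 = £6,914.52

£6,914.52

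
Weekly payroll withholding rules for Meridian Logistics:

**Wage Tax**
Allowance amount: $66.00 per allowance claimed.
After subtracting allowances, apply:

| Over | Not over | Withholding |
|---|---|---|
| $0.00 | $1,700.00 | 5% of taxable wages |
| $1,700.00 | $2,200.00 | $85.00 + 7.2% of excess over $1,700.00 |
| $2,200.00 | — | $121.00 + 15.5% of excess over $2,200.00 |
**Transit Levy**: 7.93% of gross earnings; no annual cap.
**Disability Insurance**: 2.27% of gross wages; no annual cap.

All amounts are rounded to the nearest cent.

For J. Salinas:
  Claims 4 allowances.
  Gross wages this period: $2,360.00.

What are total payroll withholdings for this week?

$354.23

Wage Tax: taxable = $2,360.00 − 4×$66.00 = $2,096.00
  $85.00 + 7.2% × ($2,096.00 − $1,700.00) = $85.00 + 7.2% × $396.00 = $113.51
Transit Levy: 7.93% × $2,360.00 = $187.15
Disability Insurance: 2.27% × $2,360.00 = $53.57
Total: $113.51 + $187.15 + $53.57 = $354.23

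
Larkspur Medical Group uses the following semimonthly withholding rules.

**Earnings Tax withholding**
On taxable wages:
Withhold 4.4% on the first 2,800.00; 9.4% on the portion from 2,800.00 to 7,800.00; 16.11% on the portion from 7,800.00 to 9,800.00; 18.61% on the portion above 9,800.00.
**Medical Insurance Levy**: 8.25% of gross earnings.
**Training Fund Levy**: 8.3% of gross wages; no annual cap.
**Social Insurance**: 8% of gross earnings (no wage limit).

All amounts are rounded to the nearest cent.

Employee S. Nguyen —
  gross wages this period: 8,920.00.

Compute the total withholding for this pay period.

2,963.49

Earnings Tax: taxable = 8,920.00
  593.20 + 16.11% × (8,920.00 − 7,800.00) = 593.20 + 16.11% × 1,120.00 = 773.63
Medical Insurance Levy: 8.25% × 8,920.00 = 735.90
Training Fund Levy: 8.3% × 8,920.00 = 740.36
Social Insurance: 8% × 8,920.00 = 713.60
Total: 773.63 + 735.90 + 740.36 + 713.60 = 2,963.49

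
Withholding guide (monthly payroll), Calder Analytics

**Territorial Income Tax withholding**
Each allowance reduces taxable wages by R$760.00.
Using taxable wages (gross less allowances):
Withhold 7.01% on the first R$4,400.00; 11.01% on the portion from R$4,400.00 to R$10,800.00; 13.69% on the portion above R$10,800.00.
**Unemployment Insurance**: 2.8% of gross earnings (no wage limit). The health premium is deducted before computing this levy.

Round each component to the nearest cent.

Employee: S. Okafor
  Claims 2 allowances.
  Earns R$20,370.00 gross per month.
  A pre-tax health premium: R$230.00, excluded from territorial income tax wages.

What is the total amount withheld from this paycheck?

Territorial Income Tax: taxable = R$20,370.00 − R$230.00 − 2×R$760.00 = R$18,620.00
  R$1,013.08 + 13.69% × (R$18,620.00 − R$10,800.00) = R$1,013.08 + 13.69% × R$7,820.00 = R$2,083.64
Unemployment Insurance: 2.8% × R$20,140.00 = R$563.92
Total: R$2,083.64 + R$563.92 = R$2,647.56

R$2,647.56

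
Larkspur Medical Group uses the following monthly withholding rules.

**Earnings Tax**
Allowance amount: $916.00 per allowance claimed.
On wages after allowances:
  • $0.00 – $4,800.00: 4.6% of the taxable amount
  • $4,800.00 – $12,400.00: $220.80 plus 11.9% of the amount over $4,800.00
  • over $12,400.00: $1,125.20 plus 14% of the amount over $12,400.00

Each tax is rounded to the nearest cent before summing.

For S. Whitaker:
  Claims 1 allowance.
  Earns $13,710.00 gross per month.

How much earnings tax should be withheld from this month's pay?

$1,180.36

Earnings Tax: taxable = $13,710.00 − 1×$916.00 = $12,794.00
  $1,125.20 + 14% × ($12,794.00 − $12,400.00) = $1,125.20 + 14% × $394.00 = $1,180.36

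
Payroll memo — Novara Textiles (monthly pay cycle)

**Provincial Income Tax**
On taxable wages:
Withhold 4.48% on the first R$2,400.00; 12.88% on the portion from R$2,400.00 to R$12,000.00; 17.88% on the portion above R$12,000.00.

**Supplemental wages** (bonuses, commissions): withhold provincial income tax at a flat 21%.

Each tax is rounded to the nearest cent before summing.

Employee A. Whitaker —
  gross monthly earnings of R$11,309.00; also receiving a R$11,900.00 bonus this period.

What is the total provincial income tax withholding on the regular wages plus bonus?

R$3,754.00

Provincial Income Tax: taxable = R$11,309.00
  R$107.52 + 12.88% × (R$11,309.00 − R$2,400.00) = R$107.52 + 12.88% × R$8,909.00 = R$1,255.00
Supplemental (21% flat on bonus): 21% × R$11,900.00 = R$2,499.00
Total provincial income tax: R$1,255.00 + R$2,499.00 = R$3,754.00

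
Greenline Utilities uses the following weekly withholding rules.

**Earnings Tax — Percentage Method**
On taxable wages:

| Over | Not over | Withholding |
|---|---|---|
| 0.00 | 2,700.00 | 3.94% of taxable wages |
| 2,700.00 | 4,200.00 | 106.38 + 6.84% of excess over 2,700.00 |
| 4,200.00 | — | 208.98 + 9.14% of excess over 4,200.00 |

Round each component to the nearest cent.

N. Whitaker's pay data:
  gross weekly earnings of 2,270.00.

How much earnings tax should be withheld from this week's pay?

Earnings Tax: taxable = 2,270.00
  3.94% × 2,270.00 = 89.44

89.44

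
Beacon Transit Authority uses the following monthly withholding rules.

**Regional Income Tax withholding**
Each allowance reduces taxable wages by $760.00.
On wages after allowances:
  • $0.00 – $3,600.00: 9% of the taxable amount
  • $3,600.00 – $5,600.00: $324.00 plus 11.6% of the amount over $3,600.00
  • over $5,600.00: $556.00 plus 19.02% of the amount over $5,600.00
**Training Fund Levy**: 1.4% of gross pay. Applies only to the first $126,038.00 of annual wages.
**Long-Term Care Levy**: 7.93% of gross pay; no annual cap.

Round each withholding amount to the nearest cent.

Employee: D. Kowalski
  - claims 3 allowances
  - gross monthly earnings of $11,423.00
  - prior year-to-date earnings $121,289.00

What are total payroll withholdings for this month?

Regional Income Tax: taxable = $11,423.00 − 3×$760.00 = $9,143.00
  $556.00 + 19.02% × ($9,143.00 − $5,600.00) = $556.00 + 19.02% × $3,543.00 = $1,229.88
Training Fund Levy: cap $126,038.00 − YTD $121,289.00 = $4,749.00 subject; 1.4% × $4,749.00 = $66.49
Long-Term Care Levy: 7.93% × $11,423.00 = $905.84
Total: $1,229.88 + $66.49 + $905.84 = $2,202.21

$2,202.21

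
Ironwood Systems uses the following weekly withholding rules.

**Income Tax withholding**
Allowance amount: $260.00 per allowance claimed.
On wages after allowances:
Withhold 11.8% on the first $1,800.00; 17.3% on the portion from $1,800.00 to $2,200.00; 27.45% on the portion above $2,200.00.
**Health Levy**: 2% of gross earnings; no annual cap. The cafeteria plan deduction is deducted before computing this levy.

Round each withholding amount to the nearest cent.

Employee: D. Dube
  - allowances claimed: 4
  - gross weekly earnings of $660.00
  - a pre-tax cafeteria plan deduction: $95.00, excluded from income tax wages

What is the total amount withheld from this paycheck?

$11.30

Income Tax: taxable = $660.00 − $95.00 − 4×$260.00 = $-475.00
  Taxable ≤ 0 → $0.00
Health Levy: 2% × $565.00 = $11.30
Total: $0.00 + $11.30 = $11.30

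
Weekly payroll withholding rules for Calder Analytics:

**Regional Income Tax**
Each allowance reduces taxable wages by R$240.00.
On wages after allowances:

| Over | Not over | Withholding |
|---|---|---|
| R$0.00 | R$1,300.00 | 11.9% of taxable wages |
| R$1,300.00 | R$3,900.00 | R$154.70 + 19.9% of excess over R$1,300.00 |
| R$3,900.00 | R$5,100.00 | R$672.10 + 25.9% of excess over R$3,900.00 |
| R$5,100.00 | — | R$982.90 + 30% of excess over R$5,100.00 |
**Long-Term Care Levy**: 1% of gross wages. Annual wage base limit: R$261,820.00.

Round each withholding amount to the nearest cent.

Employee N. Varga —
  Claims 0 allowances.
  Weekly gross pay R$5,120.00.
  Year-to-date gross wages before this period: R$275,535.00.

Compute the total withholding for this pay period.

Regional Income Tax: taxable = R$5,120.00
  R$982.90 + 30% × (R$5,120.00 − R$5,100.00) = R$982.90 + 30% × R$20.00 = R$988.90
Long-Term Care Levy: YTD R$275,535.00 ≥ cap R$261,820.00 → R$0.00
Total: R$988.90 + R$0.00 = R$988.90

R$988.90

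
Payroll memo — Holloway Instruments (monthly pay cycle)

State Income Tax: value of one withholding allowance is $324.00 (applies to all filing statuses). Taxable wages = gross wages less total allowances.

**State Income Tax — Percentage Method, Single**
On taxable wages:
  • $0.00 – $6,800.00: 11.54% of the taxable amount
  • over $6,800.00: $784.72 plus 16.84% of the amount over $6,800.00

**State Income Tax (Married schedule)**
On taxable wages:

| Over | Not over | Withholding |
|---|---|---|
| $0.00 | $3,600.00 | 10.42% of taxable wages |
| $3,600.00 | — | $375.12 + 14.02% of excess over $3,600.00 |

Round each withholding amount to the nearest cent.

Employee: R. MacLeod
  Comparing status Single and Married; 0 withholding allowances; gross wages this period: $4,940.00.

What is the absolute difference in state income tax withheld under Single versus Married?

$7.09

State Income Tax (Single): taxable = $4,940.00
  11.54% × $4,940.00 = $570.08
State Income Tax (Married): taxable = $4,940.00
  $375.12 + 14.02% × ($4,940.00 − $3,600.00) = $375.12 + 14.02% × $1,340.00 = $562.99
Difference: |$570.08 − $562.99| = $7.09 (higher under Single)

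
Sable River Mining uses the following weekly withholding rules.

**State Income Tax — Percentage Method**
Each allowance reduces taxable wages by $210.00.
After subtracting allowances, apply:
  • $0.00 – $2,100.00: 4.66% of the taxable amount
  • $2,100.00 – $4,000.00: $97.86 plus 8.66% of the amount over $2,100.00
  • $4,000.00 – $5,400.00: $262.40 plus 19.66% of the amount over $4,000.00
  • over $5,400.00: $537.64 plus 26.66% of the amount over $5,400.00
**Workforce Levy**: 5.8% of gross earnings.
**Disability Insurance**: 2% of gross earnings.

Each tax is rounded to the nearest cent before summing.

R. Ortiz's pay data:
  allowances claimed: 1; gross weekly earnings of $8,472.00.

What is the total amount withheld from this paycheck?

$1,961.47

State Income Tax: taxable = $8,472.00 − 1×$210.00 = $8,262.00
  $537.64 + 26.66% × ($8,262.00 − $5,400.00) = $537.64 + 26.66% × $2,862.00 = $1,300.65
Workforce Levy: 5.8% × $8,472.00 = $491.38
Disability Insurance: 2% × $8,472.00 = $169.44
Total: $1,300.65 + $491.38 + $169.44 = $1,961.47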